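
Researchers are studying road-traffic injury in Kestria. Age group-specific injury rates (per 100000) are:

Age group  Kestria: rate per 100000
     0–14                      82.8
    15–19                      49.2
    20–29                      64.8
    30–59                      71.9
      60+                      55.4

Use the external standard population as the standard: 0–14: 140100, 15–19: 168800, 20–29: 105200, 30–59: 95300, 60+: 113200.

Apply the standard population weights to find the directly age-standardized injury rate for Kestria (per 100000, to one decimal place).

Standard total = 622600; weights = 0.2250, 0.2711, 0.1690, 0.1531, 0.1818.
Standardized rate: 0.2250×82.8 + 0.2711×49.2 + 0.1690×64.8 + 0.1531×71.9 + 0.1818×55.4 = 63.9986 per 100000.

64.0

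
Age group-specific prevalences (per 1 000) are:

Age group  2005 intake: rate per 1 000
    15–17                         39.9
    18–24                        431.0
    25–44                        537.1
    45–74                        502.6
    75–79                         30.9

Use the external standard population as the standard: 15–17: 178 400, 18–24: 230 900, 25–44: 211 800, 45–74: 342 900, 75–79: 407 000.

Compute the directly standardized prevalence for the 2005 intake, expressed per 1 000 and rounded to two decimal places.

Standard total = 1 371 000; weights = 0.1301, 0.1684, 0.1545, 0.2501, 0.2969.
Standardized rate: 0.1301×39.9 + 0.1684×431.0 + 0.1545×537.1 + 0.2501×502.6 + 0.2969×30.9 = 295.6322 per 1 000.

295.63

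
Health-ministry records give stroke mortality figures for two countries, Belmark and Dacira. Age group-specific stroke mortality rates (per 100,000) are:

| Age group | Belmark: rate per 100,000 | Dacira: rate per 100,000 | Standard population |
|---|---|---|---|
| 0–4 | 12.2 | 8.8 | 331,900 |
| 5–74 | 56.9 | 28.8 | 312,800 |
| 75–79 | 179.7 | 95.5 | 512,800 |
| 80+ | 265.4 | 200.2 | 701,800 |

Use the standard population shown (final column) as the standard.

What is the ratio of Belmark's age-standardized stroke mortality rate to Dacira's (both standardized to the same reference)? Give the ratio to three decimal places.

Standard total = 1,859,300; weights = 0.1785, 0.1682, 0.2758, 0.3775.
Belmark: 0.1785×12.2 + 0.1682×56.9 + 0.2758×179.7 + 0.3775×265.4 = 161.4884 per 100,000.
Dacira: 0.1785×8.8 + 0.1682×28.8 + 0.2758×95.5 + 0.3775×200.2 = 108.3215 per 100,000.
Ratio = 161.4884 ÷ 108.3215 = 1.49083.

1.491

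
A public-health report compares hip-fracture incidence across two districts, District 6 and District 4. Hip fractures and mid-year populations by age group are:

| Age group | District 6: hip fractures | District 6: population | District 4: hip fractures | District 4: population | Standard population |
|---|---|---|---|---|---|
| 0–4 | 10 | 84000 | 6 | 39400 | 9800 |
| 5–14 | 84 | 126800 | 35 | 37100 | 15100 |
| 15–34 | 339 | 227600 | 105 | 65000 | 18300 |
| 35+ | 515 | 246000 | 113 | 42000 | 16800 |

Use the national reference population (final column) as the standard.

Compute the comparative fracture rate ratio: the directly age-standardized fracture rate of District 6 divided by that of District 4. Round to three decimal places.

Age-specific rates per 100000 for District 6: 11.90, 66.25, 148.95, 209.35.
For District 4: 15.23, 94.34, 161.54, 269.05.
Standard total = 60000; weights = 0.1633, 0.2517, 0.3050, 0.2800.
District 6: 0.1633×11.90 + 0.2517×66.25 + 0.3050×148.95 + 0.2800×209.35 = 122.6626 per 100000.
District 4: 0.1633×15.23 + 0.2517×94.34 + 0.3050×161.54 + 0.2800×269.05 = 150.8320 per 100000.
Ratio = 122.6626 ÷ 150.8320 = 0.81324.

0.813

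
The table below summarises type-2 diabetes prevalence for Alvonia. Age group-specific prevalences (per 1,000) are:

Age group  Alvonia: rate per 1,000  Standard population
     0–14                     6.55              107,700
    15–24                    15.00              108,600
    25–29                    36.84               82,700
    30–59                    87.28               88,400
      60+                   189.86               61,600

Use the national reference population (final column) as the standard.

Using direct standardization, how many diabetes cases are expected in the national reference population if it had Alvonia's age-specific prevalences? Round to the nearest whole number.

24792

Expected diabetes cases = Σ (standard pop × age-specific rate ÷ 1,000)
= 107,700×6.55/1,000 + 108,600×15.00/1,000 + 82,700×36.84/1,000 + 88,400×87.28/1,000 + 61,600×189.86/1,000
= 705.43 + 1629.00 + 3046.67 + 7715.55 + 11695.38 = 24792.03.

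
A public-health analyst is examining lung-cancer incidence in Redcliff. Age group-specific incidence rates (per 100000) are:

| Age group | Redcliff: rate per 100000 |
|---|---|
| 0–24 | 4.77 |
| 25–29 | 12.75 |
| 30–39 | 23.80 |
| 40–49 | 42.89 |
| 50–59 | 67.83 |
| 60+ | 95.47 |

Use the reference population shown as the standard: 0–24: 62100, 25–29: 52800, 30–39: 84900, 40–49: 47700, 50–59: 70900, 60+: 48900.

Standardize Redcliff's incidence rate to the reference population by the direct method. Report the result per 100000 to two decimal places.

Standard total = 367300; weights = 0.1691, 0.1438, 0.2311, 0.1299, 0.1930, 0.1331.
Standardized rate: 0.1691×4.77 + 0.1438×12.75 + 0.2311×23.80 + 0.1299×42.89 + 0.1930×67.83 + 0.1331×95.47 = 39.5141 per 100000.

39.51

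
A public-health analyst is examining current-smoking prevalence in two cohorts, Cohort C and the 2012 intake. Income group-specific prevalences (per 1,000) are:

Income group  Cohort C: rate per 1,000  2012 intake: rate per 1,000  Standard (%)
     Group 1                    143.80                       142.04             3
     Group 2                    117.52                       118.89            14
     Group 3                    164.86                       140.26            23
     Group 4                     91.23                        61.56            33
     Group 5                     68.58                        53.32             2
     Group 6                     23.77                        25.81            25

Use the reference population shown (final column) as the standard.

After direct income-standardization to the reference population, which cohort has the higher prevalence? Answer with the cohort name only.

Cohort C

Standard weights: 0.03, 0.14, 0.23, 0.33, 0.02, 0.25.
Cohort C: 0.0300×143.80 + 0.1400×117.52 + 0.2300×164.86 + 0.3300×91.23 + 0.0200×68.58 + 0.2500×23.77 = 96.1046 per 1,000.
The 2012 intake: 0.0300×142.04 + 0.1400×118.89 + 0.2300×140.26 + 0.3300×61.56 + 0.0200×53.32 + 0.2500×25.81 = 80.9993 per 1,000.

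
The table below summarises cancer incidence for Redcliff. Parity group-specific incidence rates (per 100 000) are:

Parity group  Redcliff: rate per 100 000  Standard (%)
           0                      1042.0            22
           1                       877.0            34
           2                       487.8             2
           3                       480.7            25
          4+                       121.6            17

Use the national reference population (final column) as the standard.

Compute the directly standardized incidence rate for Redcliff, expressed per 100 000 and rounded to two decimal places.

Standard weights: 0.22, 0.34, 0.02, 0.25, 0.17.
Standardized rate: 0.2200×1042.0 + 0.3400×877.0 + 0.0200×487.8 + 0.2500×480.7 + 0.1700×121.6 = 678.0230 per 100 000.

678.02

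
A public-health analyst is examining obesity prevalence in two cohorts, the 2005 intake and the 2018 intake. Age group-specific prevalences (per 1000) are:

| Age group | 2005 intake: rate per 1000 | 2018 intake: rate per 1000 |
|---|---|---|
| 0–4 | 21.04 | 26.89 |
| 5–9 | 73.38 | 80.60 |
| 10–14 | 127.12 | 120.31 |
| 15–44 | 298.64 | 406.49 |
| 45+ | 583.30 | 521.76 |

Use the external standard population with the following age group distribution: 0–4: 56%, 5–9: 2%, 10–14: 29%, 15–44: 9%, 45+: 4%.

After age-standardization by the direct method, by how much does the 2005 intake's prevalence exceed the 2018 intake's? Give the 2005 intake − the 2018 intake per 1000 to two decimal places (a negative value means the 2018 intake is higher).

Standard weights: 0.56, 0.02, 0.29, 0.09, 0.04.
The 2005 intake: 0.5600×21.04 + 0.0200×73.38 + 0.2900×127.12 + 0.0900×298.64 + 0.0400×583.30 = 100.3244 per 1000.
The 2018 intake: 0.5600×26.89 + 0.0200×80.60 + 0.2900×120.31 + 0.0900×406.49 + 0.0400×521.76 = 109.0148 per 1000.
Difference = 100.3244 − 109.0148 = -8.6904.

-8.69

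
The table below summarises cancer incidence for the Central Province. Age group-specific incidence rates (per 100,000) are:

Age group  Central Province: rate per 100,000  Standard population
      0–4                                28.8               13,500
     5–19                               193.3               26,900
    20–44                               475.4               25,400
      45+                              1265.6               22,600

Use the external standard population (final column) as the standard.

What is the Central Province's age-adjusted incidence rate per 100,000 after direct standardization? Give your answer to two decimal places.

523.37

Standard total = 88,400; weights = 0.1527, 0.3043, 0.2873, 0.2557.
Standardized rate: 0.1527×28.8 + 0.3043×193.3 + 0.2873×475.4 + 0.2557×1265.6 = 523.3743 per 100,000.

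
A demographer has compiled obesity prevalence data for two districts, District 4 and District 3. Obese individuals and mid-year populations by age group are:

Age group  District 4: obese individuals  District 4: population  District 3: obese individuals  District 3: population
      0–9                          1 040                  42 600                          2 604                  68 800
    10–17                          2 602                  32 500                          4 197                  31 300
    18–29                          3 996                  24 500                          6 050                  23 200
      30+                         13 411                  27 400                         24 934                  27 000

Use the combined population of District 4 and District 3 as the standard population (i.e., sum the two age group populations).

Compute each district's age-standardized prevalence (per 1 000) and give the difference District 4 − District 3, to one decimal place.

-119.8

Age-specific rates per 1 000 for District 4: 24.413, 80.062, 163.102, 489.453.
For District 3: 37.849, 134.089, 260.776, 923.481.
Combined standard total = 277 300; weights = 0.4017, 0.2301, 0.1720, 0.1962.
District 4: 0.4017×24.413 + 0.2301×80.062 + 0.1720×163.102 + 0.1962×489.453 = 152.3034 per 1 000.
District 3: 0.4017×37.849 + 0.2301×134.089 + 0.1720×260.776 + 0.1962×923.481 = 272.0796 per 1 000.
Difference = 152.3034 − 272.0796 = -119.7762.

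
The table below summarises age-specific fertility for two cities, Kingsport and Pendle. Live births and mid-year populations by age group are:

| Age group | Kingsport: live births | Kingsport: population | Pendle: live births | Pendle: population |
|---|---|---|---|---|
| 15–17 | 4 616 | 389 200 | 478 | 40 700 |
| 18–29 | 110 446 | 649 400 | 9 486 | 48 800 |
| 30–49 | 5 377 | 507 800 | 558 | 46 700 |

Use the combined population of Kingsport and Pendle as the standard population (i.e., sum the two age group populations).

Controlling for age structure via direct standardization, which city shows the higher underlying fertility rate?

Pendle

Age-specific rates per 1 000 for Kingsport: 11.860, 170.074, 10.589.
For Pendle: 11.744, 194.385, 11.949.
Combined standard total = 1 682 600; weights = 0.2555, 0.4150, 0.3295.
Kingsport: 0.2555×11.860 + 0.4150×170.074 + 0.3295×10.589 = 77.0925 per 1 000.
Pendle: 0.2555×11.744 + 0.4150×194.385 + 0.3295×11.949 = 87.5991 per 1 000.
The crude rates (77.88 vs 77.25) would put Kingsport higher, but that reflects its age composition; once standardized to a common age structure, Pendle has the higher underlying rate.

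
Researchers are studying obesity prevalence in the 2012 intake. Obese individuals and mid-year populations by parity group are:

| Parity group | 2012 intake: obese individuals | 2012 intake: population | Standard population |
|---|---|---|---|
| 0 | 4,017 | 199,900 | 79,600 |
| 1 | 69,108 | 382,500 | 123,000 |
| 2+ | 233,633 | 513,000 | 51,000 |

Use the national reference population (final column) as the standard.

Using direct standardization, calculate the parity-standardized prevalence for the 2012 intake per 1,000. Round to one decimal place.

185.5

Parity-specific rates per 1,000 for the 2012 intake: 20.095, 180.675, 455.425.
Standard total = 253,600; weights = 0.3139, 0.4850, 0.2011.
Standardized rate: 0.3139×20.095 + 0.4850×180.675 + 0.2011×455.425 = 185.5252 per 1,000.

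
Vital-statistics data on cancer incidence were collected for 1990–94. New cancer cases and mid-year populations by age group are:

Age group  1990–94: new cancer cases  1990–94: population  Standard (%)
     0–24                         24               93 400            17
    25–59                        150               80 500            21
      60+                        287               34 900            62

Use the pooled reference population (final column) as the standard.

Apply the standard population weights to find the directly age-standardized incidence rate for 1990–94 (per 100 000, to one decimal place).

553.4

Age-specific rates per 100 000 for 1990–94: 25.70, 186.34, 822.35.
Standard weights: 0.17, 0.21, 0.62.
Standardized rate: 0.1700×25.70 + 0.2100×186.34 + 0.6200×822.35 = 553.3555 per 100 000.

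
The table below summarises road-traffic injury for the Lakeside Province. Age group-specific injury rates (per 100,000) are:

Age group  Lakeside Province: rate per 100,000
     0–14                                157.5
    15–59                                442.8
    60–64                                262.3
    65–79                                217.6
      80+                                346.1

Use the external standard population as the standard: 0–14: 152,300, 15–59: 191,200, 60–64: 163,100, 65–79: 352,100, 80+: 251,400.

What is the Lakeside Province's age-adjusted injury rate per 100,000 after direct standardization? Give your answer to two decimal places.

Standard total = 1,110,100; weights = 0.1372, 0.1722, 0.1469, 0.3172, 0.2265.
Standardized rate: 0.1372×157.5 + 0.1722×442.8 + 0.1469×262.3 + 0.3172×217.6 + 0.2265×346.1 = 283.8107 per 100,000.

283.81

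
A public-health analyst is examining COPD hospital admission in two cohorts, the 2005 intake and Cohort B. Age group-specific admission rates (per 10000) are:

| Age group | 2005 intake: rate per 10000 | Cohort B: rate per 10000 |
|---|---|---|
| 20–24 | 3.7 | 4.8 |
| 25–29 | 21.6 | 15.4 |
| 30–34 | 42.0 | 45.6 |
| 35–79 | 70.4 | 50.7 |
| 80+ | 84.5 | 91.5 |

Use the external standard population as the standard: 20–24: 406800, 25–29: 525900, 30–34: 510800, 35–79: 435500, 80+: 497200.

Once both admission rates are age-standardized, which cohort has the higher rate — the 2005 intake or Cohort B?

2005 intake

Standard total = 2376200; weights = 0.1712, 0.2213, 0.2150, 0.1833, 0.2092.
The 2005 intake: 0.1712×3.7 + 0.2213×21.6 + 0.2150×42.0 + 0.1833×70.4 + 0.2092×84.5 = 45.0260 per 10000.
Cohort B: 0.1712×4.8 + 0.2213×15.4 + 0.2150×45.6 + 0.1833×50.7 + 0.2092×91.5 = 42.4702 per 10000.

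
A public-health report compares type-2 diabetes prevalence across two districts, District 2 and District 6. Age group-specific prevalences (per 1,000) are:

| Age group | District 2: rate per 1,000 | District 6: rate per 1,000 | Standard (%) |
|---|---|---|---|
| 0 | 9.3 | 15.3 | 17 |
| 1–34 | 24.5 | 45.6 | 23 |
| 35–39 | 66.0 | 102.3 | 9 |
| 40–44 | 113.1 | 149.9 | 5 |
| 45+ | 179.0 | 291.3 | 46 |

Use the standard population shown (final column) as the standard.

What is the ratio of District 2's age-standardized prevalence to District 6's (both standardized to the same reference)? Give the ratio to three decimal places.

Standard weights: 0.17, 0.23, 0.09, 0.05, 0.46.
District 2: 0.1700×9.3 + 0.2300×24.5 + 0.0900×66.0 + 0.0500×113.1 + 0.4600×179.0 = 101.1510 per 1,000.
District 6: 0.1700×15.3 + 0.2300×45.6 + 0.0900×102.3 + 0.0500×149.9 + 0.4600×291.3 = 163.7890 per 1,000.
Ratio = 101.1510 ÷ 163.7890 = 0.61757.

0.618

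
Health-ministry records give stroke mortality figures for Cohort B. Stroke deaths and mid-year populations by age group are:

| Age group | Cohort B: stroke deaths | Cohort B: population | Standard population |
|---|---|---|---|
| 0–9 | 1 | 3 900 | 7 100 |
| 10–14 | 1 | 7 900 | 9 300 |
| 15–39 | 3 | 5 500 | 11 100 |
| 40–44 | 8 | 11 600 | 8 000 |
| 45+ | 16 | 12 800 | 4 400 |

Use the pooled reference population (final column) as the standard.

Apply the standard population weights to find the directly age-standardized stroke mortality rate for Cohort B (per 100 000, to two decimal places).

Age-specific rates per 100 000 for Cohort B: 25.64, 12.66, 54.55, 68.97, 125.00.
Standard total = 39 900; weights = 0.1779, 0.2331, 0.2782, 0.2005, 0.1103.
Standardized rate: 0.1779×25.64 + 0.2331×12.66 + 0.2782×54.55 + 0.2005×68.97 + 0.1103×125.00 = 50.2995 per 100 000.

50.30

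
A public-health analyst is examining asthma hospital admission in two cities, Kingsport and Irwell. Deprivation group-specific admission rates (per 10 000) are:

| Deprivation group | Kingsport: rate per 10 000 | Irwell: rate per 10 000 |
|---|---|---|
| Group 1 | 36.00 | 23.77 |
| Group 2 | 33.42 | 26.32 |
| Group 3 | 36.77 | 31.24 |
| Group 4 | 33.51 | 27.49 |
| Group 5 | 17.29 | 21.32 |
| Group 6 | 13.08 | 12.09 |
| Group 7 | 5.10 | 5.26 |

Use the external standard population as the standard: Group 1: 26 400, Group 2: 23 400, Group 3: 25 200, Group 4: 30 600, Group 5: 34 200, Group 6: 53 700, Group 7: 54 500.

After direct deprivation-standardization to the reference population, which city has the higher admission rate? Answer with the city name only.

Standard total = 248 000; weights = 0.1065, 0.0944, 0.1016, 0.1234, 0.1379, 0.2165, 0.2198.
Kingsport: 0.1065×36.00 + 0.0944×33.42 + 0.1016×36.77 + 0.1234×33.51 + 0.1379×17.29 + 0.2165×13.08 + 0.2198×5.10 = 21.1940 per 10 000.
Irwell: 0.1065×23.77 + 0.0944×26.32 + 0.1016×31.24 + 0.1234×27.49 + 0.1379×21.32 + 0.2165×12.09 + 0.2198×5.26 = 18.2940 per 10 000.

Kingsport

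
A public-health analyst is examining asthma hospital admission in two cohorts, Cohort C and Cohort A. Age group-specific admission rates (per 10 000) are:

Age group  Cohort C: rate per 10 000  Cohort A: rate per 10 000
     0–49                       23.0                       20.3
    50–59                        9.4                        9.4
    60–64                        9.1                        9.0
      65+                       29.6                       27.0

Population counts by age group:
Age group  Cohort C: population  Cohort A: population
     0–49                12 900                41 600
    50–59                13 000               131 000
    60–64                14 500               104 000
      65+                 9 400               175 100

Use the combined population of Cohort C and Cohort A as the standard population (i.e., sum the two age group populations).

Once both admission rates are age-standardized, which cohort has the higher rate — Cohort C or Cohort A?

Combined standard total = 501 500; weights = 0.1087, 0.2871, 0.2363, 0.3679.
Cohort C: 0.1087×23.0 + 0.2871×9.4 + 0.2363×9.1 + 0.3679×29.6 = 18.2386 per 10 000.
Cohort A: 0.1087×20.3 + 0.2871×9.4 + 0.2363×9.0 + 0.3679×27.0 = 16.9650 per 10 000.
The crude rates (16.65 vs 17.13) would put Cohort A higher, but that reflects its age composition; once standardized to a common age structure, Cohort C has the higher underlying rate.

Cohort C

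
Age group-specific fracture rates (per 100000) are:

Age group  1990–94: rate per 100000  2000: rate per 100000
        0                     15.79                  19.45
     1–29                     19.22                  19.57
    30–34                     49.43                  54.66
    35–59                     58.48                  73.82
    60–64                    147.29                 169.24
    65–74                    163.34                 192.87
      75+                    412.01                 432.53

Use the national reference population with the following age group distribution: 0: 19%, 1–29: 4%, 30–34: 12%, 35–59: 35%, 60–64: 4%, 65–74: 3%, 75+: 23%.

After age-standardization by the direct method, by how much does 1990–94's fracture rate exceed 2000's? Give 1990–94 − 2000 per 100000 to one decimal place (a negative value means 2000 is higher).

-13.2

Standard weights: 0.19, 0.04, 0.12, 0.35, 0.04, 0.03, 0.23.
1990–94: 0.1900×15.79 + 0.0400×19.22 + 0.1200×49.43 + 0.3500×58.48 + 0.0400×147.29 + 0.0300×163.34 + 0.2300×412.01 = 135.7226 per 100000.
2000: 0.1900×19.45 + 0.0400×19.57 + 0.1200×54.66 + 0.3500×73.82 + 0.0400×169.24 + 0.0300×192.87 + 0.2300×432.53 = 148.9121 per 100000.
Difference = 135.7226 − 148.9121 = -13.1895.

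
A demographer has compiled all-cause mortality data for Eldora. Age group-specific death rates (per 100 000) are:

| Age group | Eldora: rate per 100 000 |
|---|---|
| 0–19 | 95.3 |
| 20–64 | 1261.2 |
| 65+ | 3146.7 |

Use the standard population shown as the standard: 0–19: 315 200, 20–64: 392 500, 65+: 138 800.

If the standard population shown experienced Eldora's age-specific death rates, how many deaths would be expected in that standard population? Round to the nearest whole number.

9618

Expected deaths = Σ (standard pop × age-specific rate ÷ 100 000)
= 315 200×95.3/100 000 + 392 500×1261.2/100 000 + 138 800×3146.7/100 000
= 300.39 + 4950.21 + 4367.62 = 9618.22.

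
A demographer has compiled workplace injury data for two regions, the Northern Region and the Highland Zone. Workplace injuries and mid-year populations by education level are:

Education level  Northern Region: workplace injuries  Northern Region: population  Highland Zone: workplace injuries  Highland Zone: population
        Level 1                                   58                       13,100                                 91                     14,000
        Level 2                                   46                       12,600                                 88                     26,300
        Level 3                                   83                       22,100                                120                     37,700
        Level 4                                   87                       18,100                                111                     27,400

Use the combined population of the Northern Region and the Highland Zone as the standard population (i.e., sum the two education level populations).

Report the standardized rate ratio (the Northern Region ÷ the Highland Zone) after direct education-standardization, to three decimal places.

Education-specific rates per 10,000 for the Northern Region: 44.27, 36.51, 37.56, 48.07.
For the Highland Zone: 65.00, 33.46, 31.83, 40.51.
Combined standard total = 171,300; weights = 0.1582, 0.2271, 0.3491, 0.2656.
The Northern Region: 0.1582×44.27 + 0.2271×36.51 + 0.3491×37.56 + 0.2656×48.07 = 41.1728 per 10,000.
The Highland Zone: 0.1582×65.00 + 0.2271×33.46 + 0.3491×31.83 + 0.2656×40.51 = 39.7536 per 10,000.
Ratio = 41.1728 ÷ 39.7536 = 1.03570.

1.036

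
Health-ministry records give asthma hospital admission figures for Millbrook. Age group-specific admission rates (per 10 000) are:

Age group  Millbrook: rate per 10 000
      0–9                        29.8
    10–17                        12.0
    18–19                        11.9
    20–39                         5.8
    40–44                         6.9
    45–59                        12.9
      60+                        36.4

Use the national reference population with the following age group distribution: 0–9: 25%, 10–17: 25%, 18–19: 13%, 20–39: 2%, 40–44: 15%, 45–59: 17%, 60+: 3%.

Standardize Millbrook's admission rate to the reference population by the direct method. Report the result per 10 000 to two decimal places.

16.43

Standard weights: 0.25, 0.25, 0.13, 0.02, 0.15, 0.17, 0.03.
Standardized rate: 0.2500×29.8 + 0.2500×12.0 + 0.1300×11.9 + 0.0200×5.8 + 0.1500×6.9 + 0.1700×12.9 + 0.0300×36.4 = 16.4330 per 10 000.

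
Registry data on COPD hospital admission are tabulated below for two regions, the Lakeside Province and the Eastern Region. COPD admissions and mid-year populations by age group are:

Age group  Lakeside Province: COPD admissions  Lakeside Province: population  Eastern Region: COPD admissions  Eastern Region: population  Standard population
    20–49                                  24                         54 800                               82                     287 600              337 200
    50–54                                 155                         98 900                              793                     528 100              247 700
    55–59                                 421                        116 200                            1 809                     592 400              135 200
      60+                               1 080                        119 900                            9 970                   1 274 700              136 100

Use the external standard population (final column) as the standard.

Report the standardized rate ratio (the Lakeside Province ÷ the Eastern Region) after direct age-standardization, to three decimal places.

Age-specific rates per 10 000 for the Lakeside Province: 4.38, 15.67, 36.23, 90.08.
For the Eastern Region: 2.85, 15.02, 30.54, 78.21.
Standard total = 856 200; weights = 0.3938, 0.2893, 0.1579, 0.1590.
The Lakeside Province: 0.3938×4.38 + 0.2893×15.67 + 0.1579×36.23 + 0.1590×90.08 = 26.2981 per 10 000.
The Eastern Region: 0.3938×2.85 + 0.2893×15.02 + 0.1579×30.54 + 0.1590×78.21 = 22.7219 per 10 000.
Ratio = 26.2981 ÷ 22.7219 = 1.15739.

1.157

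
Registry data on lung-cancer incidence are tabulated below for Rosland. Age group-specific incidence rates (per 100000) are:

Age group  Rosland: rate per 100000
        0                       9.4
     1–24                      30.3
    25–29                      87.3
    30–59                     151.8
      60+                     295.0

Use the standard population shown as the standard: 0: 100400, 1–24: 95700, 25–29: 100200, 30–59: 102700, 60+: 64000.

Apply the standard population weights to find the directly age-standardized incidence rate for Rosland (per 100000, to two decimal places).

101.64

Standard total = 463000; weights = 0.2168, 0.2067, 0.2164, 0.2218, 0.1382.
Standardized rate: 0.2168×9.4 + 0.2067×30.3 + 0.2164×87.3 + 0.2218×151.8 + 0.1382×295.0 = 101.6432 per 100000.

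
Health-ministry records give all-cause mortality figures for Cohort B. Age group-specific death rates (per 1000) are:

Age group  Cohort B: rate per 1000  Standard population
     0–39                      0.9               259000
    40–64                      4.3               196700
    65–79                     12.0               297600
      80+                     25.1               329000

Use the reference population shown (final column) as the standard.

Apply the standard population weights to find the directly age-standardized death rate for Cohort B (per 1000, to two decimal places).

Standard total = 1082300; weights = 0.2393, 0.1817, 0.2750, 0.3040.
Standardized rate: 0.2393×0.9 + 0.1817×4.3 + 0.2750×12.0 + 0.3040×25.1 = 11.9265 per 1000.

11.93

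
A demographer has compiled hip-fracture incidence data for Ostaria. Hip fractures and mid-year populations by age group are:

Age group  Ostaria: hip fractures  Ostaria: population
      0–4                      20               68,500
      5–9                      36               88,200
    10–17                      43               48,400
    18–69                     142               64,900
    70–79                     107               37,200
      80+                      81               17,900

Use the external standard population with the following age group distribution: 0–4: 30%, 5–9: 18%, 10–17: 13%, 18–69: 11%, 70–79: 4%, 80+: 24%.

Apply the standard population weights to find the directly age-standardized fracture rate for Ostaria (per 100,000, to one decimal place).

Age-specific rates per 100,000 for Ostaria: 29.20, 40.82, 88.84, 218.80, 287.63, 452.51.
Standard weights: 0.30, 0.18, 0.13, 0.11, 0.04, 0.24.
Standardized rate: 0.3000×29.20 + 0.1800×40.82 + 0.1300×88.84 + 0.1100×218.80 + 0.0400×287.63 + 0.2400×452.51 = 171.8322 per 100,000.

171.8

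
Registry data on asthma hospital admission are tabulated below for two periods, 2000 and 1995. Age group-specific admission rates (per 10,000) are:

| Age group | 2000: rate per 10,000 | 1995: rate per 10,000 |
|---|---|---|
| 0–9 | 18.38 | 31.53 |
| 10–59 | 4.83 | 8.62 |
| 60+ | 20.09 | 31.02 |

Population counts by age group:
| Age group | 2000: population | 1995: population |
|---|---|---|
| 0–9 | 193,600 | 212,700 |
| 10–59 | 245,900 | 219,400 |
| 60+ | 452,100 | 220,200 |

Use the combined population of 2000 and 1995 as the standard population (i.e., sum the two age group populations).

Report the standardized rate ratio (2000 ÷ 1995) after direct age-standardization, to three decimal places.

0.616

Combined standard total = 1,543,900; weights = 0.2632, 0.3014, 0.4355.
2000: 0.2632×18.38 + 0.3014×4.83 + 0.4355×20.09 = 15.0409 per 10,000.
1995: 0.2632×31.53 + 0.3014×8.62 + 0.4355×31.02 = 24.4033 per 10,000.
Ratio = 15.0409 ÷ 24.4033 = 0.61635.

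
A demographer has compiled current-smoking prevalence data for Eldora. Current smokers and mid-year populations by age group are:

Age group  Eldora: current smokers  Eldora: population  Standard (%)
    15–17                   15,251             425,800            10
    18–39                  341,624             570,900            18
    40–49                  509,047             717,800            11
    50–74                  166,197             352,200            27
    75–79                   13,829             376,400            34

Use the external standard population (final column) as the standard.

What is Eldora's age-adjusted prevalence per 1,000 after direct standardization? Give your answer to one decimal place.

329.2

Age-specific rates per 1,000 for Eldora: 35.817, 598.396, 709.177, 471.882, 36.740.
Standard weights: 0.10, 0.18, 0.11, 0.27, 0.34.
Standardized rate: 0.1000×35.817 + 0.1800×598.396 + 0.1100×709.177 + 0.2700×471.882 + 0.3400×36.740 = 329.2023 per 1,000.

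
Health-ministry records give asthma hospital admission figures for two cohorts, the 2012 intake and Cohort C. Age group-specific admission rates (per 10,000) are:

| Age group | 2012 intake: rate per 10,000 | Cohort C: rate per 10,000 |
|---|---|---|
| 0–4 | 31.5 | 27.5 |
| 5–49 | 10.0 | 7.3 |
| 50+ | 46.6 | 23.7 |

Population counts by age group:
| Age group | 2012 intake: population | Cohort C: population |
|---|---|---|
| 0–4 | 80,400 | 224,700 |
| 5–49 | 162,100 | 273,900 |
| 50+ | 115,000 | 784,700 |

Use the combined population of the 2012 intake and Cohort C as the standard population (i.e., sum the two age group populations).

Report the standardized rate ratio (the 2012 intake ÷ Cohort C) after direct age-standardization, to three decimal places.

1.699

Combined standard total = 1,640,800; weights = 0.1859, 0.2657, 0.5483.
The 2012 intake: 0.1859×31.5 + 0.2657×10.0 + 0.5483×46.6 = 34.0667 per 10,000.
Cohort C: 0.1859×27.5 + 0.2657×7.3 + 0.5483×23.7 = 20.0487 per 10,000.
Ratio = 34.0667 ÷ 20.0487 = 1.69920.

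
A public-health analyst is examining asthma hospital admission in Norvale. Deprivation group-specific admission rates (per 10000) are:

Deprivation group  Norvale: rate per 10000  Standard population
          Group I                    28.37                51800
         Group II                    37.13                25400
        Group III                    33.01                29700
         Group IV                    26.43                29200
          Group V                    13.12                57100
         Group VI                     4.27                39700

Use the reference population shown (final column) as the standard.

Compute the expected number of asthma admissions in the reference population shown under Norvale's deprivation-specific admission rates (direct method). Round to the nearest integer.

Expected asthma admissions = Σ (standard pop × deprivation-specific rate ÷ 10000)
= 51800×28.37/10000 + 25400×37.13/10000 + 29700×33.01/10000 + 29200×26.43/10000 + 57100×13.12/10000 + 39700×4.27/10000
= 146.96 + 94.31 + 98.04 + 77.18 + 74.92 + 16.95 = 508.35.

508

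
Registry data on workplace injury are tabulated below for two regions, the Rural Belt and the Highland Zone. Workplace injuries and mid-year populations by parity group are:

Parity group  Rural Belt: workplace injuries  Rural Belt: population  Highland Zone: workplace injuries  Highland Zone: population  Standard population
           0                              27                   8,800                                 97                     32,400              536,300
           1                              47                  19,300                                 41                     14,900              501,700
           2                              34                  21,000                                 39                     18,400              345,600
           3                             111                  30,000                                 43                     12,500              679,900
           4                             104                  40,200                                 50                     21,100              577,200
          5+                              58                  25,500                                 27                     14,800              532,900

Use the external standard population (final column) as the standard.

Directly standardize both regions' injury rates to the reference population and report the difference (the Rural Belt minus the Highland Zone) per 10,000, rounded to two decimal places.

0.79

Parity-specific rates per 10,000 for the Rural Belt: 30.68, 24.35, 16.19, 37.00, 25.87, 22.75.
For the Highland Zone: 29.94, 27.52, 21.20, 34.40, 23.70, 18.24.
Standard total = 3,173,600; weights = 0.1690, 0.1581, 0.1089, 0.2142, 0.1819, 0.1679.
The Rural Belt: 0.1690×30.68 + 0.1581×24.35 + 0.1089×16.19 + 0.2142×37.00 + 0.1819×25.87 + 0.1679×22.75 = 27.2490 per 10,000.
The Highland Zone: 0.1690×29.94 + 0.1581×27.52 + 0.1089×21.20 + 0.2142×34.40 + 0.1819×23.70 + 0.1679×18.24 = 26.4603 per 10,000.
Difference = 27.2490 − 26.4603 = 0.7887.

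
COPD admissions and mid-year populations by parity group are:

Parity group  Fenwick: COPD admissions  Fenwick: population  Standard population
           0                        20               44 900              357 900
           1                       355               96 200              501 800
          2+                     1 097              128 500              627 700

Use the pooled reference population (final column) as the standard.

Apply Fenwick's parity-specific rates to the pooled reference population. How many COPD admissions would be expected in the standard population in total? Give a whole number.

Parity-specific rates per 10 000 for Fenwick: 4.45, 36.90, 85.37.
Expected COPD admissions = Σ (standard pop × parity-specific rate ÷ 10 000)
= 357 900×4.45/10 000 + 501 800×36.90/10 000 + 627 700×85.37/10 000
= 159.42 + 1851.76 + 5358.65 = 7369.83.

7370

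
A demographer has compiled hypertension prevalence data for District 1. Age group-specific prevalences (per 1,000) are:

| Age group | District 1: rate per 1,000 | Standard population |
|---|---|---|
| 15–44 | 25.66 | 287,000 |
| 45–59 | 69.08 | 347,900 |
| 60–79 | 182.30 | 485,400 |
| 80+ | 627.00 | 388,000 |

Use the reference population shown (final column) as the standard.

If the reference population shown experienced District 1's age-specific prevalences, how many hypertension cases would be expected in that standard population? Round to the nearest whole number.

363162

Expected hypertension cases = Σ (standard pop × age-specific rate ÷ 1,000)
= 287,000×25.66/1,000 + 347,900×69.08/1,000 + 485,400×182.30/1,000 + 388,000×627.00/1,000
= 7364.42 + 24032.93 + 88488.42 + 243276.00 = 363161.77.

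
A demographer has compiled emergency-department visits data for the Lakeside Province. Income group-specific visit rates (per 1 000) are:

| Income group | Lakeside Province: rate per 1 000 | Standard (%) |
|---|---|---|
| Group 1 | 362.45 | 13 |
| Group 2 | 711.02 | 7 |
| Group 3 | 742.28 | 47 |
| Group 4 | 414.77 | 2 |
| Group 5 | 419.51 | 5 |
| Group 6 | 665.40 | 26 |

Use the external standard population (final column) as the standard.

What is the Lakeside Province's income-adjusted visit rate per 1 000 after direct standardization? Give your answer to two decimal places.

648.04

Standard weights: 0.13, 0.07, 0.47, 0.02, 0.05, 0.26.
Standardized rate: 0.1300×362.45 + 0.0700×711.02 + 0.4700×742.28 + 0.0200×414.77 + 0.0500×419.51 + 0.2600×665.40 = 648.0364 per 1 000.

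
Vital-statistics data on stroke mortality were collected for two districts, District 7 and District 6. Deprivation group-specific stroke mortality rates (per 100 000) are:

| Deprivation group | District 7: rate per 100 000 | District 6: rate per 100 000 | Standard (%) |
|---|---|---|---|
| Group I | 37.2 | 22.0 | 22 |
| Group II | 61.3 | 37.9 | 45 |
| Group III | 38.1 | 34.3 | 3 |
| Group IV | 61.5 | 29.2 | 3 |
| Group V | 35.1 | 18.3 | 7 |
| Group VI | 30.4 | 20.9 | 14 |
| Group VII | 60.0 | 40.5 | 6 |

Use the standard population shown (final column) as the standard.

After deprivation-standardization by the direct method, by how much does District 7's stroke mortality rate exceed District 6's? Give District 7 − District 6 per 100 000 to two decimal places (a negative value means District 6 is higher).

18.63

Standard weights: 0.22, 0.45, 0.03, 0.03, 0.07, 0.14, 0.06.
District 7: 0.2200×37.2 + 0.4500×61.3 + 0.0300×38.1 + 0.0300×61.5 + 0.0700×35.1 + 0.1400×30.4 + 0.0600×60.0 = 49.0700 per 100 000.
District 6: 0.2200×22.0 + 0.4500×37.9 + 0.0300×34.3 + 0.0300×29.2 + 0.0700×18.3 + 0.1400×20.9 + 0.0600×40.5 = 30.4370 per 100 000.
Difference = 49.0700 − 30.4370 = 18.6330.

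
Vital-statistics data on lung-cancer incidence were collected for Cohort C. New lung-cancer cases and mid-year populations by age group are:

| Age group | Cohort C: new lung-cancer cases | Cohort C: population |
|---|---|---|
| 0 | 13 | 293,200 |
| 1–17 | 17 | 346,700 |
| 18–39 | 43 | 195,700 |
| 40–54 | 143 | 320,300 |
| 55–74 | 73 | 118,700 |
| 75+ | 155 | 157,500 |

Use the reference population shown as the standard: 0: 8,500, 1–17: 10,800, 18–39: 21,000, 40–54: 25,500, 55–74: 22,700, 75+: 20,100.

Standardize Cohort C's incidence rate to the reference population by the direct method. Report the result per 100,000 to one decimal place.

46.6

Age-specific rates per 100,000 for Cohort C: 4.43, 4.90, 21.97, 44.65, 61.50, 98.41.
Standard total = 108,600; weights = 0.0783, 0.0994, 0.1934, 0.2348, 0.2090, 0.1851.
Standardized rate: 0.0783×4.43 + 0.0994×4.90 + 0.1934×21.97 + 0.2348×44.65 + 0.2090×61.50 + 0.1851×98.41 = 46.6360 per 100,000.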